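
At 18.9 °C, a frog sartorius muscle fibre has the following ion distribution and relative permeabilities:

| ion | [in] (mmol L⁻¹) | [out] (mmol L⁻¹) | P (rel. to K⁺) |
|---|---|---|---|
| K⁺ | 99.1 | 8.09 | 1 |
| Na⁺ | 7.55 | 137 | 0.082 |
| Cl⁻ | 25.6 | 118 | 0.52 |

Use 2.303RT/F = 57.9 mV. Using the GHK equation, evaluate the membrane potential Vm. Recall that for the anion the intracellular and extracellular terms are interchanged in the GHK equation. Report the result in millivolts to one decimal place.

Vm = 57.9 · log₁₀[(Σ P·[cation]ₒ + Σ P·[anion]ᵢ) / (Σ P·[cation]ᵢ + Σ P·[anion]ₒ)]
Numerator = 1×8.09 + 0.082×137 + 0.52×25.6 = 32.64
Denominator = 1×99.1 + 0.082×7.55 + 0.52×118 = 161.1
Vm = 57.9 · log₁₀(0.20261) = 57.9 × (-0.6933) = -40.14 mV

-40.1 mV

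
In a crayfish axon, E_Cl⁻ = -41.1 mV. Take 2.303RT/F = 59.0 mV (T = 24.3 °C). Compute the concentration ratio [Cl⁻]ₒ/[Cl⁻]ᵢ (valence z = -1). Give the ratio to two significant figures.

5.0

log₁₀([out]/[in]) = E·z/(59.0) = -41.1 × -1 / 59.0 = 0.6966
[out]/[in] = 10^(0.6966) = 4.973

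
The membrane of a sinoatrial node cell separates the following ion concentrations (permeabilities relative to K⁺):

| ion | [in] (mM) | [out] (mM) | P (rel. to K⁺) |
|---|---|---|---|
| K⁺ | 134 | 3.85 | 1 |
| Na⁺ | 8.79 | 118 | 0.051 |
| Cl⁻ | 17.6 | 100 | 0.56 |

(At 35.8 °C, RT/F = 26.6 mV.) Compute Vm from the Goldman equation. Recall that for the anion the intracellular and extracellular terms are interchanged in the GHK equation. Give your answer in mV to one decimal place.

Vm = 26.6 · ln[(Σ P·[cation]ₒ + Σ P·[anion]ᵢ) / (Σ P·[cation]ᵢ + Σ P·[anion]ₒ)]
Numerator = 1×3.85 + 0.051×118 + 0.56×17.6 = 19.72
Denominator = 1×134 + 0.051×8.79 + 0.56×100 = 190.4
Vm = 26.6 · ln(0.10357) = 26.6 × (-2.2675) = -60.32 mV

-60.3 mV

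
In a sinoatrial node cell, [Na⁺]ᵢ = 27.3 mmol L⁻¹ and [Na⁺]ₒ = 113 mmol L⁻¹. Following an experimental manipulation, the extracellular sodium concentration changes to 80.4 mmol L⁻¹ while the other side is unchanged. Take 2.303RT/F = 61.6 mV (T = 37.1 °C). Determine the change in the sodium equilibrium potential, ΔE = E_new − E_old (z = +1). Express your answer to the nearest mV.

-9 mV

E_old = (61.6/1)·log₁₀(113/27.3) = 38.00 mV
E_new = (61.6/1)·log₁₀(80.4/27.3) = 28.90 mV
ΔE = 28.90 − (38.00) = -9.11 mV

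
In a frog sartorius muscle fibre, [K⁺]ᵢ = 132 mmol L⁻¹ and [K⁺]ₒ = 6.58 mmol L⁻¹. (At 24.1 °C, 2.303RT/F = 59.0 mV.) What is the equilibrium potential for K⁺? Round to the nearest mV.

-77 mV

E = (59.0/z) · log₁₀([K⁺]_out/[K⁺]_in) with z = +1.
= (59.0/1) · log₁₀(6.58/132) = 59.00 · log₁₀(0.04985)
= 59.00 · (-1.3023) = -76.84 mV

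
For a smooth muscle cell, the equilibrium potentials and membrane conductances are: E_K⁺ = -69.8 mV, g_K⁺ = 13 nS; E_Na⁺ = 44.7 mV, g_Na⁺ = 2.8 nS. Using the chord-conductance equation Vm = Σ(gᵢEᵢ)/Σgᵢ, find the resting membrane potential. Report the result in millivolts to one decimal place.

-49.5 mV

Σ gᵢEᵢ = 13·(-69.8) + 2.8·(44.7) = -782.24
Σ gᵢ = 13 + 2.8 = 15.8
Vm = -782.24 / 15.8 = -49.51 mV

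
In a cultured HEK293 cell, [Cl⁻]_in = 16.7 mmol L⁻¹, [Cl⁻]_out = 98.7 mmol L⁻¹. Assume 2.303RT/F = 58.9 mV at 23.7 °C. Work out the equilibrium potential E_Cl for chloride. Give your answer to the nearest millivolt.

-45 mV

E = (58.9/z) · log₁₀([Cl⁻]_out/[Cl⁻]_in) with z = -1.
For an anion, dividing by z = -1 reverses the sign.
= (58.9/-1) · log₁₀(98.7/16.7) = -58.90 · log₁₀(5.91)
= -58.90 · (0.7716) = -45.45 mV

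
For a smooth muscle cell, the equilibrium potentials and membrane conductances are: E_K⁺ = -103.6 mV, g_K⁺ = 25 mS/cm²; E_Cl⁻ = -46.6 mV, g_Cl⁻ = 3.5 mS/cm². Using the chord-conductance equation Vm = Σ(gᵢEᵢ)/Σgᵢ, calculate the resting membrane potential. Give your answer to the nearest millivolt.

-97 mV

Σ gᵢEᵢ = 25·(-103.6) + 3.5·(-46.6) = -2753.10
Σ gᵢ = 25 + 3.5 = 28.5
Vm = -2753.10 / 28.5 = -96.60 mV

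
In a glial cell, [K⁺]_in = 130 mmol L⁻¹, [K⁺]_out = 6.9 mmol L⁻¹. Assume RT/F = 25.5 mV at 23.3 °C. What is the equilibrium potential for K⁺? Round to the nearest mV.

E = (25.5/z) · ln([K⁺]_out/[K⁺]_in) with z = +1.
= (25.5/1) · ln(6.9/130) = 25.50 · ln(0.05308)
= 25.50 · (-2.9360) = -74.87 mV

-75 mV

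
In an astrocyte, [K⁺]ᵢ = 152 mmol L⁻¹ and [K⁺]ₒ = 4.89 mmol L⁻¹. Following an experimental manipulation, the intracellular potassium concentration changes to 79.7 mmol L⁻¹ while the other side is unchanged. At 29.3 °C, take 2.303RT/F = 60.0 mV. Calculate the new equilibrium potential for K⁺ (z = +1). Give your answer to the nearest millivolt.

-73 mV

After the shift: [K⁺]_out = 4.89, [K⁺]_in = 79.7 mmol L⁻¹.
E_new = (60.0/1)·log₁₀(4.89/79.7) = 60.00 · (-1.2121) = -72.73 mV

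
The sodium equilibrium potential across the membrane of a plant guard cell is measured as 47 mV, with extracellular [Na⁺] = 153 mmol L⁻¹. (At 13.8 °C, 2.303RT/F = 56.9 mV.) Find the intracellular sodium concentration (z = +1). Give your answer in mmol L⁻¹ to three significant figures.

Nernst: E = (56.9/1) · log₁₀([out]/[in]), so log₁₀([out]/[in]) = 47.0 × 1 / 56.9 = 0.8260.
[out]/[in] = 10^(0.8260) = 6.699.
[in] = 153 / 6.699 = 22.84 mmol L⁻¹.

22.8 mmol L⁻¹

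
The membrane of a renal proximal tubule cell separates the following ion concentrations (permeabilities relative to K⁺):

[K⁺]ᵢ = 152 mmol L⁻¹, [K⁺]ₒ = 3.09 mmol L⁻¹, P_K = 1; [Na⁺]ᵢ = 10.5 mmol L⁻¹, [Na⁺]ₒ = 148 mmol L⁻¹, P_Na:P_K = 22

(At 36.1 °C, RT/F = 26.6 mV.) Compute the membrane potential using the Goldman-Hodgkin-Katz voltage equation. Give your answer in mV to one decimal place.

57.0 mV

Vm = 26.6 · ln[(Σ P·[cation]ₒ + Σ P·[anion]ᵢ) / (Σ P·[cation]ᵢ + Σ P·[anion]ₒ)]
Numerator = 1×3.09 + 22×148 = 3259
Denominator = 1×152 + 22×10.5 = 383
Vm = 26.6 · ln(8.5094) = 26.6 × (2.1412) = 56.96 mV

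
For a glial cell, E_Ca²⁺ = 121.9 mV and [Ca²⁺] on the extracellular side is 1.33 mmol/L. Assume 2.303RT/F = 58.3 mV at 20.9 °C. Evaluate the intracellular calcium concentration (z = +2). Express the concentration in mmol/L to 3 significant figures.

0.0000875 mmol/L

Nernst: E = (58.3/2) · log₁₀([out]/[in]), so log₁₀([out]/[in]) = 121.9 × 2 / 58.3 = 4.1818.
[out]/[in] = 10^(4.1818) = 1.52e+04.
[in] = 1.33 / 1.52e+04 = 8.751e-05 mmol/L.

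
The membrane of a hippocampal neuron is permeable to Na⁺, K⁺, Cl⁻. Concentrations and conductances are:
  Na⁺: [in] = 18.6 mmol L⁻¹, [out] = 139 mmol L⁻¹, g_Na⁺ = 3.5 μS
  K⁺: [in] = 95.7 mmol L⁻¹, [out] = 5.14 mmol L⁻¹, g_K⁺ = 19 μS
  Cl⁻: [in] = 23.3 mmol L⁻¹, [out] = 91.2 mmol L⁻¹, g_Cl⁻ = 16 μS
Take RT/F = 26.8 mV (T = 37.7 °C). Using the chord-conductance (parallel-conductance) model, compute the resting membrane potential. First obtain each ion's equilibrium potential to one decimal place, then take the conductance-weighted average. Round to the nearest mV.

-49 mV

E_Na⁺ = (26.8/1)·ln(139/18.6) = 53.9 mV
E_K⁺ = (26.8/1)·ln(5.14/95.7) = -78.4 mV
E_Cl⁻ = (26.8/-1)·ln(91.2/23.3) = -36.6 mV
Vm = (Σ gᵢEᵢ)/(Σ gᵢ) = (3.5·53.9 + 19·-78.4 + 16·-36.6) / (3.5 + 19 + 16)
= -1886.55 / 38.5 = -49.00 mV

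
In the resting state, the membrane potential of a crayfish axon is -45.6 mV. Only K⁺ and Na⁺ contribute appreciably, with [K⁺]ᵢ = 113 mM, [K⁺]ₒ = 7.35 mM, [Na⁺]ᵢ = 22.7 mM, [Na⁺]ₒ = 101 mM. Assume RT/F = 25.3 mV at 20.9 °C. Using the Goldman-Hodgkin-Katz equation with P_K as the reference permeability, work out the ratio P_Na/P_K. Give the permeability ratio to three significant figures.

Let α = P_Na/P_K. GHK: Vm = 25.3·ln[(Kₒ + α·Naₒ)/(Kᵢ + α·Naᵢ)].
e^(Vm/25.3) = e^(-45.6/25.3) = 0.16491
So 0.16491·(Kᵢ + α·Naᵢ) = Kₒ + α·Naₒ → α = (0.16491·113.0 − 7.35) / (101.0 − 0.16491·22.7)
α = (18.63 − 7.35) / (101.0 − 3.743) = 11.28/97.26 = 0.116

0.116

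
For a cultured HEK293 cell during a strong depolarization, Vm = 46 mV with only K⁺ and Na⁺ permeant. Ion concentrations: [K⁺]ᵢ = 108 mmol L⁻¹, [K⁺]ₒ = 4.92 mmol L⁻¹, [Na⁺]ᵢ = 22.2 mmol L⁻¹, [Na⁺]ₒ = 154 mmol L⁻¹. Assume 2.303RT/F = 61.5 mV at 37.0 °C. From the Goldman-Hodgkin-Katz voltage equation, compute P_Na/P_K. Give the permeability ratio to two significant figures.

20

Let α = P_Na/P_K. GHK: Vm = 61.5·log₁₀[(Kₒ + α·Naₒ)/(Kᵢ + α·Naᵢ)].
10^(Vm/61.5) = 10^(46.0/61.5) = 5.5972
So 5.5972·(Kᵢ + α·Naᵢ) = Kₒ + α·Naₒ → α = (5.5972·108.0 − 4.92) / (154.0 − 5.5972·22.2)
α = (604.5 − 4.92) / (154.0 − 124.3) = 599.6/29.74 = 20.16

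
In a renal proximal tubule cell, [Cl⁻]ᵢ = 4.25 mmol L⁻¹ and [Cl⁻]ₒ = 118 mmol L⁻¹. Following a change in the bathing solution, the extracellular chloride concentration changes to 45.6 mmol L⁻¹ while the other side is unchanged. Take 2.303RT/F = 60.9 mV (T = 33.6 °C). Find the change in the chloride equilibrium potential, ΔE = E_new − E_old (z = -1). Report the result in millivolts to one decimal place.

25.1 mV

E_old = (60.9/-1)·log₁₀(118/4.25) = -87.91 mV
E_new = (60.9/-1)·log₁₀(45.6/4.25) = -62.76 mV
ΔE = -62.76 − (-87.91) = 25.15 mV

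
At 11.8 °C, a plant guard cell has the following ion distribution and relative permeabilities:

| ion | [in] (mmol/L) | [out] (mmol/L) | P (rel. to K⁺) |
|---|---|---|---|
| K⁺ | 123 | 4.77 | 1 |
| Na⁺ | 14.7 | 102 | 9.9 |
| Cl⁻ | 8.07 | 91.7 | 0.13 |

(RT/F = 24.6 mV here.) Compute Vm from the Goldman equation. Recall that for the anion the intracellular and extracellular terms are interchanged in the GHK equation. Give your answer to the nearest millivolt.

Vm = 24.6 · ln[(Σ P·[cation]ₒ + Σ P·[anion]ᵢ) / (Σ P·[cation]ᵢ + Σ P·[anion]ₒ)]
Numerator = 1×4.77 + 9.9×102 + 0.13×8.07 = 1016
Denominator = 1×123 + 9.9×14.7 + 0.13×91.7 = 280.5
Vm = 24.6 · ln(3.6214) = 24.6 × (1.2869) = 31.66 mV

32 mV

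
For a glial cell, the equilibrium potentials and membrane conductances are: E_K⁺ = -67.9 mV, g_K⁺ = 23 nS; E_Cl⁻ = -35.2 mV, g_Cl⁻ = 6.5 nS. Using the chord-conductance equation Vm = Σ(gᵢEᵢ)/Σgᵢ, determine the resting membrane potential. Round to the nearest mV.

-61 mV

Σ gᵢEᵢ = 23·(-67.9) + 6.5·(-35.2) = -1790.50
Σ gᵢ = 23 + 6.5 = 29.5
Vm = -1790.50 / 29.5 = -60.69 mV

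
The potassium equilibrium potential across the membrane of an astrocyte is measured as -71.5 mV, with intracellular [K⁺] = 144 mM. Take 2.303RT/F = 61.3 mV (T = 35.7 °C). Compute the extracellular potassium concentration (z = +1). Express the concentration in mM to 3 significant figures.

Nernst: E = (61.3/1) · log₁₀([out]/[in]), so log₁₀([out]/[in]) = -71.5 × 1 / 61.3 = -1.1664.
[out]/[in] = 10^(-1.1664) = 0.06817.
[out] = 0.06817 × 144 = 9.817 mM.

9.82 mM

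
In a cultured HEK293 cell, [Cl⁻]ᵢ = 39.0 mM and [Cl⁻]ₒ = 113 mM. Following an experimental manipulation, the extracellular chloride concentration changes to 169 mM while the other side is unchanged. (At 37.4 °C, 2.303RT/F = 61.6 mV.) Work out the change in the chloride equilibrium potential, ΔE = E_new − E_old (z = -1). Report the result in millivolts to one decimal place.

-10.8 mV

E_old = (61.6/-1)·log₁₀(113/39.0) = -28.46 mV
E_new = (61.6/-1)·log₁₀(169/39.0) = -39.23 mV
ΔE = -39.23 − (-28.46) = -10.77 mV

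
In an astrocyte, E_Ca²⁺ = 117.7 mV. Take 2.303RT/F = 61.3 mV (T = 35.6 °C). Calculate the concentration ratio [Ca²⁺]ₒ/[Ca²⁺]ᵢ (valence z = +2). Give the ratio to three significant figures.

log₁₀([out]/[in]) = E·z/(61.3) = 117.7 × 2 / 61.3 = 3.8401
[out]/[in] = 10^(3.8401) = 6920

6920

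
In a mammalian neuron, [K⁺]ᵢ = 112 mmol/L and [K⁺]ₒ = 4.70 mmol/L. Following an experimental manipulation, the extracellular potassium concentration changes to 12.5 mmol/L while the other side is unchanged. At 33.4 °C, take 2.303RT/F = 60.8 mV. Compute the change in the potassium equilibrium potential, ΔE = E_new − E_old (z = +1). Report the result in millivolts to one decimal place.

E_old = (60.8/1)·log₁₀(4.70/112) = -83.73 mV
E_new = (60.8/1)·log₁₀(12.5/112) = -57.90 mV
ΔE = -57.90 − (-83.73) = 25.83 mV

25.8 mV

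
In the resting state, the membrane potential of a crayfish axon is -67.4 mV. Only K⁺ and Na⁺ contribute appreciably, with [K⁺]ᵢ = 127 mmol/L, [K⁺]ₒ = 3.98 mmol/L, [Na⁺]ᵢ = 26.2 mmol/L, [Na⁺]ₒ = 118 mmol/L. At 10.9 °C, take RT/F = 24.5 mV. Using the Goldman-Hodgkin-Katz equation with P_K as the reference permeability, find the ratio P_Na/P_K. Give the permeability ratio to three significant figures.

Let α = P_Na/P_K. GHK: Vm = 24.5·ln[(Kₒ + α·Naₒ)/(Kᵢ + α·Naᵢ)].
e^(Vm/24.5) = e^(-67.4/24.5) = 0.063863
So 0.063863·(Kᵢ + α·Naᵢ) = Kₒ + α·Naₒ → α = (0.063863·127.0 − 3.98) / (118.0 − 0.063863·26.2)
α = (8.111 − 3.98) / (118.0 − 1.673) = 4.131/116.3 = 0.03551

0.0355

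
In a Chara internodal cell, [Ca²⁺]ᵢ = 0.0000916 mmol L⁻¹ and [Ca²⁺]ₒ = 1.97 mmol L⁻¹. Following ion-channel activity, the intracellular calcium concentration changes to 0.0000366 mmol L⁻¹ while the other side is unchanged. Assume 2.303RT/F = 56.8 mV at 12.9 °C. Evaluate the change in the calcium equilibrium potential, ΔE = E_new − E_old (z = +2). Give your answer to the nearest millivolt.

E_old = (56.8/2)·log₁₀(1.97/0.0000916) = 123.05 mV
E_new = (56.8/2)·log₁₀(1.97/0.0000366) = 134.36 mV
ΔE = 134.36 − (123.05) = 11.31 mV

11 mV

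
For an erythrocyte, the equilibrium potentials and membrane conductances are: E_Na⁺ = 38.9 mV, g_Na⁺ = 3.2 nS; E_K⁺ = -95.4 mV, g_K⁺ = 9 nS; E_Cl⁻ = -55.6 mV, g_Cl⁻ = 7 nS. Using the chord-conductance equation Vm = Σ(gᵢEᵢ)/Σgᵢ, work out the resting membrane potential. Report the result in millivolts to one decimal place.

Σ gᵢEᵢ = 3.2·(38.9) + 9·(-95.4) + 7·(-55.6) = -1123.32
Σ gᵢ = 3.2 + 9 + 7 = 19.2
Vm = -1123.32 / 19.2 = -58.51 mV

-58.5 mV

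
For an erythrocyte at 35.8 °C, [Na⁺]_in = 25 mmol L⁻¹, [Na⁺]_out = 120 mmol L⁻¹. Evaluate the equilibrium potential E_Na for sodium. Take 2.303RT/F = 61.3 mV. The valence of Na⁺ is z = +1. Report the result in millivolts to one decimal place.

41.8 mV

E = (61.3/z) · log₁₀([Na⁺]_out/[Na⁺]_in) with z = +1.
= (61.3/1) · log₁₀(120/25) = 61.30 · log₁₀(4.8)
= 61.30 · (0.6812) = 41.76 mV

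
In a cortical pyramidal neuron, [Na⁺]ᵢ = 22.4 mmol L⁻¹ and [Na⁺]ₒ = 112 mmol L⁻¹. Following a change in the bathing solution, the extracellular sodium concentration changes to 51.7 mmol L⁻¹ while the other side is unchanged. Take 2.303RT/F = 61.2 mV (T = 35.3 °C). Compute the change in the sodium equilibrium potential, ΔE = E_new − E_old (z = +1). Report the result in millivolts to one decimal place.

-20.5 mV

E_old = (61.2/1)·log₁₀(112/22.4) = 42.78 mV
E_new = (61.2/1)·log₁₀(51.7/22.4) = 22.23 mV
ΔE = 22.23 − (42.78) = -20.55 mV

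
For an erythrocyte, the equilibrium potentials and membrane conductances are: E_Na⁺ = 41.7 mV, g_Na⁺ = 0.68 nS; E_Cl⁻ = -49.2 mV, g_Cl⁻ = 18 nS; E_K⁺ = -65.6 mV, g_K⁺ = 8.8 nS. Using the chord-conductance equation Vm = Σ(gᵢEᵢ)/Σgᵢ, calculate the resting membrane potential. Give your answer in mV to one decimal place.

Σ gᵢEᵢ = 0.68·(41.7) + 18·(-49.2) + 8.8·(-65.6) = -1434.52
Σ gᵢ = 0.68 + 18 + 8.8 = 27.48
Vm = -1434.52 / 27.48 = -52.20 mV

-52.2 mV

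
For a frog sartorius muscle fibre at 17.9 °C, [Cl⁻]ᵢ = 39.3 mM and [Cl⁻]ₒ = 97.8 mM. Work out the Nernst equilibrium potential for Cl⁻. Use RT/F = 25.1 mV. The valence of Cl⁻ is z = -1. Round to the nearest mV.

-23 mV

E = (25.1/z) · ln([Cl⁻]_out/[Cl⁻]_in) with z = -1.
For an anion, dividing by z = -1 reverses the sign.
= (25.1/-1) · ln(97.8/39.3) = -25.10 · ln(2.489)
= -25.10 · (0.9117) = -22.88 mV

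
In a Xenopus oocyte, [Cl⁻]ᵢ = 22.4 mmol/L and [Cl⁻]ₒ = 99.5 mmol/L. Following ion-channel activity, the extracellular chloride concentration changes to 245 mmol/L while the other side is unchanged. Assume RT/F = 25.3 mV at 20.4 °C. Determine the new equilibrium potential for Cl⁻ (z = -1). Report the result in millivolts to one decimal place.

-60.5 mV

After the shift: [Cl⁻]_out = 245, [Cl⁻]_in = 22.4 mmol/L.
E_new = (25.3/-1)·ln(245/22.4) = -25.30 · (2.3922) = -60.52 mV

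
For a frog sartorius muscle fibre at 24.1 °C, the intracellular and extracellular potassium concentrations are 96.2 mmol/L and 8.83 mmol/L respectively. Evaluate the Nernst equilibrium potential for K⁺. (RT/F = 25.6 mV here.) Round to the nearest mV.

E = (25.6/z) · ln([K⁺]_out/[K⁺]_in) with z = +1.
= (25.6/1) · ln(8.83/96.2) = 25.60 · ln(0.09179)
= 25.60 · (-2.3883) = -61.14 mV

-61 mV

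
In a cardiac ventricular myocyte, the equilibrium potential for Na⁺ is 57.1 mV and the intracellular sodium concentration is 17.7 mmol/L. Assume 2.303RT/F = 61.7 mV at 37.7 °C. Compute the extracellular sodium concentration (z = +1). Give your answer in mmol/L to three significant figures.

Nernst: E = (61.7/1) · log₁₀([out]/[in]), so log₁₀([out]/[in]) = 57.1 × 1 / 61.7 = 0.9254.
[out]/[in] = 10^(0.9254) = 8.423.
[out] = 8.423 × 17.7 = 149.1 mmol/L.

149 mmol/L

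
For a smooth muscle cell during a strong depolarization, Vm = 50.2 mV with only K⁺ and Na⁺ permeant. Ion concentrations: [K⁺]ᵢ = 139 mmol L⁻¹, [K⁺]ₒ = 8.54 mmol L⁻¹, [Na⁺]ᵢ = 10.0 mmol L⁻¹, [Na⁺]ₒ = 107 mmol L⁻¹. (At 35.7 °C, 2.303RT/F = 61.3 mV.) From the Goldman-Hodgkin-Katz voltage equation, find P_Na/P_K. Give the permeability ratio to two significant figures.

22

Let α = P_Na/P_K. GHK: Vm = 61.3·log₁₀[(Kₒ + α·Naₒ)/(Kᵢ + α·Naᵢ)].
10^(Vm/61.3) = 10^(50.2/61.3) = 6.5906
So 6.5906·(Kᵢ + α·Naᵢ) = Kₒ + α·Naₒ → α = (6.5906·139.0 − 8.54) / (107.0 − 6.5906·10.0)
α = (916.1 − 8.54) / (107.0 − 65.91) = 907.5/41.09 = 22.08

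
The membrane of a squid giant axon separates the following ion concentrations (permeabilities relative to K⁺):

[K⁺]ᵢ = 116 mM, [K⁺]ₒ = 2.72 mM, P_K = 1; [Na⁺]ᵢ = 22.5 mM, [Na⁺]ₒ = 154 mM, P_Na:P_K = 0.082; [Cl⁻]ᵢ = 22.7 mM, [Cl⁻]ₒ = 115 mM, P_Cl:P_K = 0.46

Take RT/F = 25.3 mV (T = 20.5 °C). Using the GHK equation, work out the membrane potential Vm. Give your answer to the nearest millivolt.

Vm = 25.3 · ln[(Σ P·[cation]ₒ + Σ P·[anion]ᵢ) / (Σ P·[cation]ᵢ + Σ P·[anion]ₒ)]
Numerator = 1×2.72 + 0.082×154 + 0.46×22.7 = 25.79
Denominator = 1×116 + 0.082×22.5 + 0.46×115 = 170.7
Vm = 25.3 · ln(0.15104) = 25.3 × (-1.8902) = -47.82 mV

-48 mV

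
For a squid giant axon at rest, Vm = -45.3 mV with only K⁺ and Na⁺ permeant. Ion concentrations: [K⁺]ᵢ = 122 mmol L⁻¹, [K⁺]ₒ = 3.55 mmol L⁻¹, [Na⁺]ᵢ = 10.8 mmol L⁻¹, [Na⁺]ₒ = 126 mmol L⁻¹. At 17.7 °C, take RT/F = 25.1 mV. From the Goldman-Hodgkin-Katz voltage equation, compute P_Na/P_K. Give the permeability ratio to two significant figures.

Let α = P_Na/P_K. GHK: Vm = 25.1·ln[(Kₒ + α·Naₒ)/(Kᵢ + α·Naᵢ)].
e^(Vm/25.1) = e^(-45.3/25.1) = 0.16451
So 0.16451·(Kᵢ + α·Naᵢ) = Kₒ + α·Naₒ → α = (0.16451·122.0 − 3.55) / (126.0 − 0.16451·10.8)
α = (20.07 − 3.55) / (126.0 − 1.777) = 16.52/124.2 = 0.133

0.13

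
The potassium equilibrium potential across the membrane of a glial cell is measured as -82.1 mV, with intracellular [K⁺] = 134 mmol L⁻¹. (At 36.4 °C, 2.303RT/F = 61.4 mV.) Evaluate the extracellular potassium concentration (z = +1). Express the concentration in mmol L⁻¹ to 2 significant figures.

6.2 mmol L⁻¹

Nernst: E = (61.4/1) · log₁₀([out]/[in]), so log₁₀([out]/[in]) = -82.1 × 1 / 61.4 = -1.3371.
[out]/[in] = 10^(-1.3371) = 0.04601.
[out] = 0.04601 × 134 = 6.166 mmol L⁻¹.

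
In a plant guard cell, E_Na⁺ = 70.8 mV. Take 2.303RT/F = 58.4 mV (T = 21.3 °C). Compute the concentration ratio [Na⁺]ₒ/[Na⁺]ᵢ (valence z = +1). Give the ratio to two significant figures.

log₁₀([out]/[in]) = E·z/(58.4) = 70.8 × 1 / 58.4 = 1.2123
[out]/[in] = 10^(1.2123) = 16.31

16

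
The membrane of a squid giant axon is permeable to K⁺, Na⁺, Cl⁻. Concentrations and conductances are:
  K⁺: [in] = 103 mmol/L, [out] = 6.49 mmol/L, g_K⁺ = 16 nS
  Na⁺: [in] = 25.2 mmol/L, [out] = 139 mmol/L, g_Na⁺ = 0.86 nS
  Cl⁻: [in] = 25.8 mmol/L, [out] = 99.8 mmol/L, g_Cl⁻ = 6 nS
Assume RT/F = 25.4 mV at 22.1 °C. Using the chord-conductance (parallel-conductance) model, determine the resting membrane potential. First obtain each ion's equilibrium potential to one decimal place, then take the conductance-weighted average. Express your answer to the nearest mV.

E_K⁺ = (25.4/1)·ln(6.49/103) = -70.2 mV
E_Na⁺ = (25.4/1)·ln(139/25.2) = 43.4 mV
E_Cl⁻ = (25.4/-1)·ln(99.8/25.8) = -34.4 mV
Vm = (Σ gᵢEᵢ)/(Σ gᵢ) = (16·-70.2 + 0.86·43.4 + 6·-34.4) / (16 + 0.86 + 6)
= -1292.28 / 22.86 = -56.53 mV

-57 mV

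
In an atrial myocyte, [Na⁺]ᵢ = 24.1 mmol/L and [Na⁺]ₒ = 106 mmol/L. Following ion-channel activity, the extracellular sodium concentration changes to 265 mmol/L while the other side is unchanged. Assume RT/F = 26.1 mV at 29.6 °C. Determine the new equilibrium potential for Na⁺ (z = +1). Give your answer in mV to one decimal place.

62.6 mV

After the shift: [Na⁺]_out = 265, [Na⁺]_in = 24.1 mmol/L.
E_new = (26.1/1)·ln(265/24.1) = 26.10 · (2.3975) = 62.58 mV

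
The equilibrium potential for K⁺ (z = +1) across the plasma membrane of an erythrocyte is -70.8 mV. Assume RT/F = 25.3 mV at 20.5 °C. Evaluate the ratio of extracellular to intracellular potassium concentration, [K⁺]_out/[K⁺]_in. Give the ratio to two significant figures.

ln([out]/[in]) = E·z/(25.3) = -70.8 × 1 / 25.3 = -2.7984
[out]/[in] = e^(-2.7984) = 0.06091

0.061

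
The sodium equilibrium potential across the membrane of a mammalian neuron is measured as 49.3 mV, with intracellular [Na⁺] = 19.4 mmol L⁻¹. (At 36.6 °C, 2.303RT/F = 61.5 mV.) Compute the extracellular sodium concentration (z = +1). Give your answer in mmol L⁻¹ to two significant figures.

Nernst: E = (61.5/1) · log₁₀([out]/[in]), so log₁₀([out]/[in]) = 49.3 × 1 / 61.5 = 0.8016.
[out]/[in] = 10^(0.8016) = 6.333.
[out] = 6.333 × 19.4 = 122.9 mmol L⁻¹.

120 mmol L⁻¹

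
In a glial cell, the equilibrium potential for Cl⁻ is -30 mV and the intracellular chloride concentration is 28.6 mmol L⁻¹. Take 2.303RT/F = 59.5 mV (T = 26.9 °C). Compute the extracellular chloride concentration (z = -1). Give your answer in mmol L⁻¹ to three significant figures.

Nernst: E = (59.5/-1) · log₁₀([out]/[in]), so log₁₀([out]/[in]) = -30.0 × -1 / 59.5 = 0.5042.
[out]/[in] = 10^(0.5042) = 3.193.
[out] = 3.193 × 28.6 = 91.32 mmol L⁻¹.

91.3 mmol L⁻¹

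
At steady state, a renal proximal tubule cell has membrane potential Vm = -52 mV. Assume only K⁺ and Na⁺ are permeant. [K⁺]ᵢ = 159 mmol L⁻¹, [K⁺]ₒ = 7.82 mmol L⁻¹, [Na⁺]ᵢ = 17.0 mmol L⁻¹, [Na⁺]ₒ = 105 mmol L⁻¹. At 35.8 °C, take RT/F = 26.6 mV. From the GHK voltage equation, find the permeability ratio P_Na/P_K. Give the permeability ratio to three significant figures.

Let α = P_Na/P_K. GHK: Vm = 26.6·ln[(Kₒ + α·Naₒ)/(Kᵢ + α·Naᵢ)].
e^(Vm/26.6) = e^(-52.0/26.6) = 0.14158
So 0.14158·(Kᵢ + α·Naᵢ) = Kₒ + α·Naₒ → α = (0.14158·159.0 − 7.82) / (105.0 − 0.14158·17.0)
α = (22.51 − 7.82) / (105.0 − 2.407) = 14.69/102.6 = 0.1432

0.143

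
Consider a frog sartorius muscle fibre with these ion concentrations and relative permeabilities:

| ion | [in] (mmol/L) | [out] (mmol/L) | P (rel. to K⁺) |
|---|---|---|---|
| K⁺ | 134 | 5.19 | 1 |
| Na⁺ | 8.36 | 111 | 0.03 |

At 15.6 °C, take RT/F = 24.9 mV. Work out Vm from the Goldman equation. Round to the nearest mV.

Vm = 24.9 · ln[(Σ P·[cation]ₒ + Σ P·[anion]ᵢ) / (Σ P·[cation]ᵢ + Σ P·[anion]ₒ)]
Numerator = 1×5.19 + 0.03×111 = 8.52
Denominator = 1×134 + 0.03×8.36 = 134.3
Vm = 24.9 · ln(0.063463) = 24.9 × (-2.7573) = -68.66 mV

-69 mV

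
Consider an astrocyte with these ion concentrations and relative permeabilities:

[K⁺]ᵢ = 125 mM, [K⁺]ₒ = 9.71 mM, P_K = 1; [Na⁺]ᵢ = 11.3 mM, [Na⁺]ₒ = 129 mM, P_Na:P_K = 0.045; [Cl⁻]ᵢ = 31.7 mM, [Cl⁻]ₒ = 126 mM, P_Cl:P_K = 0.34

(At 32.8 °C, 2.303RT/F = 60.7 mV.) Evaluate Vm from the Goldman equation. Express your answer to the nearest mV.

Vm = 60.7 · log₁₀[(Σ P·[cation]ₒ + Σ P·[anion]ᵢ) / (Σ P·[cation]ᵢ + Σ P·[anion]ₒ)]
Numerator = 1×9.71 + 0.045×129 + 0.34×31.7 = 26.29
Denominator = 1×125 + 0.045×11.3 + 0.34×126 = 168.3
Vm = 60.7 · log₁₀(0.15618) = 60.7 × (-0.8064) = -48.95 mV

-49 mV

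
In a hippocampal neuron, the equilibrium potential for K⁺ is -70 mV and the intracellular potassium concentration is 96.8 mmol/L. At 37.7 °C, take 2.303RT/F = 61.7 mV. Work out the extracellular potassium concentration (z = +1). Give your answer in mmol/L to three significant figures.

Nernst: E = (61.7/1) · log₁₀([out]/[in]), so log₁₀([out]/[in]) = -70.0 × 1 / 61.7 = -1.1345.
[out]/[in] = 10^(-1.1345) = 0.07336.
[out] = 0.07336 × 96.8 = 7.102 mmol/L.

7.10 mmol/L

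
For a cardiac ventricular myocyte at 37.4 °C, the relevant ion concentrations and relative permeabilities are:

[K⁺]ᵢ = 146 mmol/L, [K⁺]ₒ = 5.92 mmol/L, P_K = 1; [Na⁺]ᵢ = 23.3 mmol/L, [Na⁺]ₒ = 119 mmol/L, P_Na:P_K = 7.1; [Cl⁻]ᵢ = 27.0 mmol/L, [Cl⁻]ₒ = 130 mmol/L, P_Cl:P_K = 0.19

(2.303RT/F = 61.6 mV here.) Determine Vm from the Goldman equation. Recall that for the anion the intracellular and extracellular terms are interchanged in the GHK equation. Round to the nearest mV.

Vm = 61.6 · log₁₀[(Σ P·[cation]ₒ + Σ P·[anion]ᵢ) / (Σ P·[cation]ᵢ + Σ P·[anion]ₒ)]
Numerator = 1×5.92 + 7.1×119 + 0.19×27.0 = 855.9
Denominator = 1×146 + 7.1×23.3 + 0.19×130 = 336.1
Vm = 61.6 · log₁₀(2.5465) = 61.6 × (0.4059) = 25.01 mV

25 mV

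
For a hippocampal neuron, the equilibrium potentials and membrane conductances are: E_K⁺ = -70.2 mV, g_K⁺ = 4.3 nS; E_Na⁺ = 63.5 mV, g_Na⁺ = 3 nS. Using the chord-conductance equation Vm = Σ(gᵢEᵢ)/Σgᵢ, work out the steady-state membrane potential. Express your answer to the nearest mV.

-15 mV

Σ gᵢEᵢ = 4.3·(-70.2) + 3·(63.5) = -111.36
Σ gᵢ = 4.3 + 3 = 7.3
Vm = -111.36 / 7.3 = -15.25 mV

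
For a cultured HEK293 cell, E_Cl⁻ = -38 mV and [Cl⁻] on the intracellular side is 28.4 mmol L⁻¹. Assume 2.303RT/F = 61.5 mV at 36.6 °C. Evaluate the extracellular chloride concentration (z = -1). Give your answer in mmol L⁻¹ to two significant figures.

Nernst: E = (61.5/-1) · log₁₀([out]/[in]), so log₁₀([out]/[in]) = -38.0 × -1 / 61.5 = 0.6179.
[out]/[in] = 10^(0.6179) = 4.148.
[out] = 4.148 × 28.4 = 117.8 mmol L⁻¹.

120 mmol L⁻¹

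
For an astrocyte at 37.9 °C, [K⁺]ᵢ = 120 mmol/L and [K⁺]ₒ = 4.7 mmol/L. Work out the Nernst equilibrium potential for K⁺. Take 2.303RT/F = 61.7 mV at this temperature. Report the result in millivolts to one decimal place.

-86.8 mV

E = (61.7/z) · log₁₀([K⁺]_out/[K⁺]_in) with z = +1.
= (61.7/1) · log₁₀(4.7/120) = 61.70 · log₁₀(0.03917)
= 61.70 · (-1.4071) = -86.82 mV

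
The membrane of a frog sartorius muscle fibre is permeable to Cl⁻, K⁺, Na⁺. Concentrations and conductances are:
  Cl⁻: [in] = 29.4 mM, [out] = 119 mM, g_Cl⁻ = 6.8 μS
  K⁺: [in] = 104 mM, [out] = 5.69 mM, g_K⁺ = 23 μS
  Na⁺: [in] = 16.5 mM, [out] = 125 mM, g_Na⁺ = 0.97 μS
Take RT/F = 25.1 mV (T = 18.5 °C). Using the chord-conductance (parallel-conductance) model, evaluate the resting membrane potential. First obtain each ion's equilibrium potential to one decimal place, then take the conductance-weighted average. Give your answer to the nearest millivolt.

E_Cl⁻ = (25.1/-1)·ln(119/29.4) = -35.1 mV
E_K⁺ = (25.1/1)·ln(5.69/104) = -72.9 mV
E_Na⁺ = (25.1/1)·ln(125/16.5) = 50.8 mV
Vm = (Σ gᵢEᵢ)/(Σ gᵢ) = (6.8·-35.1 + 23·-72.9 + 0.97·50.8) / (6.8 + 23 + 0.97)
= -1866.10 / 30.77 = -60.65 mV

-61 mV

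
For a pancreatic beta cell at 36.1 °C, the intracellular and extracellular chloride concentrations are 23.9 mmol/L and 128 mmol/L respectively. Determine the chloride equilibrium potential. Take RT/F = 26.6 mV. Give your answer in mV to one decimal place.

E = (26.6/z) · ln([Cl⁻]_out/[Cl⁻]_in) with z = -1.
For an anion, dividing by z = -1 reverses the sign.
= (26.6/-1) · ln(128/23.9) = -26.60 · ln(5.356)
= -26.60 · (1.6782) = -44.64 mV

-44.6 mV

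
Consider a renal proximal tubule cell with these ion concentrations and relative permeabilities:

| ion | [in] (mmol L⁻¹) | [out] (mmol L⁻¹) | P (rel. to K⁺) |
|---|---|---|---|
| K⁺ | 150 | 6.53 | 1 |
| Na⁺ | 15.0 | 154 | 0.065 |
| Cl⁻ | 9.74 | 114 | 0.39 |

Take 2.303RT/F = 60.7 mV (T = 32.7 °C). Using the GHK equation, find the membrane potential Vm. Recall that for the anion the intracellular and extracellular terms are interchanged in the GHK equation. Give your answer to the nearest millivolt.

Vm = 60.7 · log₁₀[(Σ P·[cation]ₒ + Σ P·[anion]ᵢ) / (Σ P·[cation]ᵢ + Σ P·[anion]ₒ)]
Numerator = 1×6.53 + 0.065×154 + 0.39×9.74 = 20.34
Denominator = 1×150 + 0.065×15.0 + 0.39×114 = 195.4
Vm = 60.7 · log₁₀(0.10407) = 60.7 × (-0.9827) = -59.65 mV

-60 mV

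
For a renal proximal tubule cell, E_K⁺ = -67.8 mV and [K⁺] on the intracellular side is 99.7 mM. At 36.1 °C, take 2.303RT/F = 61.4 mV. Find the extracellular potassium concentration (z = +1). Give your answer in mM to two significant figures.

7.8 mM

Nernst: E = (61.4/1) · log₁₀([out]/[in]), so log₁₀([out]/[in]) = -67.8 × 1 / 61.4 = -1.1042.
[out]/[in] = 10^(-1.1042) = 0.07866.
[out] = 0.07866 × 99.7 = 7.843 mM.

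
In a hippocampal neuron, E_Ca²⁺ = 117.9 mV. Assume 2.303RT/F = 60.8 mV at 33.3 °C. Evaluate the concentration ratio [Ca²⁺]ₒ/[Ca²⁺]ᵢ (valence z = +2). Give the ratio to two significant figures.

7600

log₁₀([out]/[in]) = E·z/(60.8) = 117.9 × 2 / 60.8 = 3.8783
[out]/[in] = 10^(3.8783) = 7556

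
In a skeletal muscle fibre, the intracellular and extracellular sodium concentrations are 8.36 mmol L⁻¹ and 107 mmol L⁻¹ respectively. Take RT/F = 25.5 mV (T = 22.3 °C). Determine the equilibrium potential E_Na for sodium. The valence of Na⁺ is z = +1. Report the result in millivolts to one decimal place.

65.0 mV

E = (25.5/z) · ln([Na⁺]_out/[Na⁺]_in) with z = +1.
= (25.5/1) · ln(107/8.36) = 25.50 · ln(12.8)
= 25.50 · (2.5494) = 65.01 mV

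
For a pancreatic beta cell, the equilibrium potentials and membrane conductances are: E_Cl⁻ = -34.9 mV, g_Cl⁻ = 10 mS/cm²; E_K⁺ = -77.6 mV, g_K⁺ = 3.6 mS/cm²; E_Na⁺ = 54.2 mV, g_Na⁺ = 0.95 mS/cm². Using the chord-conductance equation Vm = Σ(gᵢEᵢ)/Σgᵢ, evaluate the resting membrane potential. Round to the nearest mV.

Σ gᵢEᵢ = 10·(-34.9) + 3.6·(-77.6) + 0.95·(54.2) = -576.87
Σ gᵢ = 10 + 3.6 + 0.95 = 14.55
Vm = -576.87 / 14.55 = -39.65 mV

-40 mV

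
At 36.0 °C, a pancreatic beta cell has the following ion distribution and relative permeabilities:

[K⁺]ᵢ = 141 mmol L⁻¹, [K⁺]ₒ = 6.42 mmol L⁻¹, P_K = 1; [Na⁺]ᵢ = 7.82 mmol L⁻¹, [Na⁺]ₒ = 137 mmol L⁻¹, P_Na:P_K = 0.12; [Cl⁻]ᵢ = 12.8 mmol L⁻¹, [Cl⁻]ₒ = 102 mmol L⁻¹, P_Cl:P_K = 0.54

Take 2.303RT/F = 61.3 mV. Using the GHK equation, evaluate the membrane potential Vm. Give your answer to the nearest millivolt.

Vm = 61.3 · log₁₀[(Σ P·[cation]ₒ + Σ P·[anion]ᵢ) / (Σ P·[cation]ᵢ + Σ P·[anion]ₒ)]
Numerator = 1×6.42 + 0.12×137 + 0.54×12.8 = 29.77
Denominator = 1×141 + 0.12×7.82 + 0.54×102 = 197
Vm = 61.3 · log₁₀(0.15111) = 61.3 × (-0.8207) = -50.31 mV

-50 mV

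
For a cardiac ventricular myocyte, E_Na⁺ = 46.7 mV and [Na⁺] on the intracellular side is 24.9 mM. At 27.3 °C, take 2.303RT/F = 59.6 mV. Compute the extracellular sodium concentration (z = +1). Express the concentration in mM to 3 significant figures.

151 mM

Nernst: E = (59.6/1) · log₁₀([out]/[in]), so log₁₀([out]/[in]) = 46.7 × 1 / 59.6 = 0.7836.
[out]/[in] = 10^(0.7836) = 6.075.
[out] = 6.075 × 24.9 = 151.3 mM.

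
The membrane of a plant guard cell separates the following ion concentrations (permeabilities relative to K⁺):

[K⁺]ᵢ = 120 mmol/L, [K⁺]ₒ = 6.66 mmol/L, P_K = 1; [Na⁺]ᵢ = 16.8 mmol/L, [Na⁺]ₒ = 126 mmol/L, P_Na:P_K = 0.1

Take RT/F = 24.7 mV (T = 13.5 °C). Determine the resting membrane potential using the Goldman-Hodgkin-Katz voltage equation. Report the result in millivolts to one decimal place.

Vm = 24.7 · ln[(Σ P·[cation]ₒ + Σ P·[anion]ᵢ) / (Σ P·[cation]ᵢ + Σ P·[anion]ₒ)]
Numerator = 1×6.66 + 0.1×126 = 19.26
Denominator = 1×120 + 0.1×16.8 = 121.7
Vm = 24.7 · ln(0.15828) = 24.7 × (-1.8434) = -45.53 mV

-45.5 mV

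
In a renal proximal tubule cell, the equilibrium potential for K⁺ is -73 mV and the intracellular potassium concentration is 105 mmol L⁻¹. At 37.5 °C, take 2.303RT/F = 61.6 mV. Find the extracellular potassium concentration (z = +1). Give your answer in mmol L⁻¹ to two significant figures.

6.9 mmol L⁻¹

Nernst: E = (61.6/1) · log₁₀([out]/[in]), so log₁₀([out]/[in]) = -73.0 × 1 / 61.6 = -1.1851.
[out]/[in] = 10^(-1.1851) = 0.0653.
[out] = 0.0653 × 105 = 6.857 mmol L⁻¹.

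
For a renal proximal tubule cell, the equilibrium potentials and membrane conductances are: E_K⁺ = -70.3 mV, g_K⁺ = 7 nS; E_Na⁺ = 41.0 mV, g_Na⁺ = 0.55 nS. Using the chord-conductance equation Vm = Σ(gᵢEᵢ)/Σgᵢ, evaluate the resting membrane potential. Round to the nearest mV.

Σ gᵢEᵢ = 7·(-70.3) + 0.55·(41.0) = -469.55
Σ gᵢ = 7 + 0.55 = 7.55
Vm = -469.55 / 7.55 = -62.19 mV

-62 mV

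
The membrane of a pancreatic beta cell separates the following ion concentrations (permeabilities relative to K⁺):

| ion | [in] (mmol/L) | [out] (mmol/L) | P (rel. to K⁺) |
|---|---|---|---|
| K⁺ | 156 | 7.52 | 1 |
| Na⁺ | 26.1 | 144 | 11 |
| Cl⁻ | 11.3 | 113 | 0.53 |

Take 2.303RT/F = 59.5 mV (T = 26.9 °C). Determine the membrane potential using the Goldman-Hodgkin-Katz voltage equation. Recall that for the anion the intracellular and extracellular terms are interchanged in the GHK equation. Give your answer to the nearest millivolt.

Vm = 59.5 · log₁₀[(Σ P·[cation]ₒ + Σ P·[anion]ᵢ) / (Σ P·[cation]ᵢ + Σ P·[anion]ₒ)]
Numerator = 1×7.52 + 11×144 + 0.53×11.3 = 1598
Denominator = 1×156 + 11×26.1 + 0.53×113 = 503
Vm = 59.5 · log₁₀(3.176) = 59.5 × (0.5019) = 29.86 mV

30 mV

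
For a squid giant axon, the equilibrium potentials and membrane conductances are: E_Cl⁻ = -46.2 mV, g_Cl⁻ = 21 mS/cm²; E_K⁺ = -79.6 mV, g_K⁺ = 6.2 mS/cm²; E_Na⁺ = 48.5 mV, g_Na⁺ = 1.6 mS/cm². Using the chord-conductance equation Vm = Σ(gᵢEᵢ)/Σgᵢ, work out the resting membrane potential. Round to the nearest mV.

-48 mV

Σ gᵢEᵢ = 21·(-46.2) + 6.2·(-79.6) + 1.6·(48.5) = -1386.12
Σ gᵢ = 21 + 6.2 + 1.6 = 28.8
Vm = -1386.12 / 28.8 = -48.13 mV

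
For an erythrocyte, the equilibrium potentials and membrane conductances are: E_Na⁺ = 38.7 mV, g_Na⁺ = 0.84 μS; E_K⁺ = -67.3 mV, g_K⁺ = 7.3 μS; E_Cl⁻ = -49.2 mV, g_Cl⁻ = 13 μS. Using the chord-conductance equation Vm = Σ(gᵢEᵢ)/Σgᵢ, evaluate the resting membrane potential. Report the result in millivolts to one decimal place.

Σ gᵢEᵢ = 0.84·(38.7) + 7.3·(-67.3) + 13·(-49.2) = -1098.38
Σ gᵢ = 0.84 + 7.3 + 13 = 21.14
Vm = -1098.38 / 21.14 = -51.96 mV

-52.0 mV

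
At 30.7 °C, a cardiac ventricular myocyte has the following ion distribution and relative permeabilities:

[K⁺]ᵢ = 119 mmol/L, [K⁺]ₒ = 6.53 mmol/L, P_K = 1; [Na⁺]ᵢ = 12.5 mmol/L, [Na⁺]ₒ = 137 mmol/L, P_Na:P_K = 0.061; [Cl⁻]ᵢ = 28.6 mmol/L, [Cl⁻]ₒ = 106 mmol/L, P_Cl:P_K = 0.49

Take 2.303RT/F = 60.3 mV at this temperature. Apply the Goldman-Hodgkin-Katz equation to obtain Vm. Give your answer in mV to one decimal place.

-46.7 mV

Vm = 60.3 · log₁₀[(Σ P·[cation]ₒ + Σ P·[anion]ᵢ) / (Σ P·[cation]ᵢ + Σ P·[anion]ₒ)]
Numerator = 1×6.53 + 0.061×137 + 0.49×28.6 = 28.9
Denominator = 1×119 + 0.061×12.5 + 0.49×106 = 171.7
Vm = 60.3 · log₁₀(0.16832) = 60.3 × (-0.7739) = -46.66 mV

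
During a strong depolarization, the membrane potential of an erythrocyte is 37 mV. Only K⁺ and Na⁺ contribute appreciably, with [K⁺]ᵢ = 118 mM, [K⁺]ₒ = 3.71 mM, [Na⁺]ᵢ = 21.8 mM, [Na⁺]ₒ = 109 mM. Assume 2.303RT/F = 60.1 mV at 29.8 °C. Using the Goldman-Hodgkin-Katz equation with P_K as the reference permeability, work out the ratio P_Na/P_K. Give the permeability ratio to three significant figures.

25.4

Let α = P_Na/P_K. GHK: Vm = 60.1·log₁₀[(Kₒ + α·Naₒ)/(Kᵢ + α·Naᵢ)].
10^(Vm/60.1) = 10^(37.0/60.1) = 4.1271
So 4.1271·(Kᵢ + α·Naᵢ) = Kₒ + α·Naₒ → α = (4.1271·118.0 − 3.71) / (109.0 − 4.1271·21.8)
α = (487 − 3.71) / (109.0 − 89.97) = 483.3/19.03 = 25.4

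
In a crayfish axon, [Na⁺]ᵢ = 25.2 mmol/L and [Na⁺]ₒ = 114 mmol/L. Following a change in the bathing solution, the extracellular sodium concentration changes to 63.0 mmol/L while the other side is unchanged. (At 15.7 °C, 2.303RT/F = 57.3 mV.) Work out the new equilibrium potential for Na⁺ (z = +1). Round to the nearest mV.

23 mV

After the shift: [Na⁺]_out = 63.0, [Na⁺]_in = 25.2 mmol/L.
E_new = (57.3/1)·log₁₀(63.0/25.2) = 57.30 · (0.3979) = 22.80 mV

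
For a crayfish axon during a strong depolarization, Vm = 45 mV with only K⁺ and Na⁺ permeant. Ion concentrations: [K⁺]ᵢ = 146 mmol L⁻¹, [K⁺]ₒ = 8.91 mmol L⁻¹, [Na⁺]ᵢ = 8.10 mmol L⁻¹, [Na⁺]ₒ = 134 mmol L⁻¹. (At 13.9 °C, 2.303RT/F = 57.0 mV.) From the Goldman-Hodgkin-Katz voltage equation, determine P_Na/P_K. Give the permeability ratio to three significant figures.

10.6

Let α = P_Na/P_K. GHK: Vm = 57.0·log₁₀[(Kₒ + α·Naₒ)/(Kᵢ + α·Naᵢ)].
10^(Vm/57.0) = 10^(45.0/57.0) = 6.1585
So 6.1585·(Kᵢ + α·Naᵢ) = Kₒ + α·Naₒ → α = (6.1585·146.0 − 8.91) / (134.0 − 6.1585·8.1)
α = (899.1 − 8.91) / (134.0 − 49.88) = 890.2/84.12 = 10.58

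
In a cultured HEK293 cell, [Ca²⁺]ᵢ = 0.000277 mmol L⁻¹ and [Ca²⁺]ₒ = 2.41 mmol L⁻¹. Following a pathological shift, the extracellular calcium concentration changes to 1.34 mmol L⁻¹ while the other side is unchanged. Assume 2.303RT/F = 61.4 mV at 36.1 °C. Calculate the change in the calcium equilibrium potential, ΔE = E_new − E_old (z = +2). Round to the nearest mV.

-8 mV

E_old = (61.4/2)·log₁₀(2.41/0.000277) = 120.94 mV
E_new = (61.4/2)·log₁₀(1.34/0.000277) = 113.12 mV
ΔE = 113.12 − (120.94) = -7.83 mV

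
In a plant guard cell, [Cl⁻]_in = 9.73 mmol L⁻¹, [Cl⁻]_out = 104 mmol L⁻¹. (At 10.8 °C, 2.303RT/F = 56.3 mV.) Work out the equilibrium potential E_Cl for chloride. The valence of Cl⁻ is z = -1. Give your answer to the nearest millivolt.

E = (56.3/z) · log₁₀([Cl⁻]_out/[Cl⁻]_in) with z = -1.
For an anion, dividing by z = -1 reverses the sign.
= (56.3/-1) · log₁₀(104/9.73) = -56.30 · log₁₀(10.69)
= -56.30 · (1.0289) = -57.93 mV

-58 mV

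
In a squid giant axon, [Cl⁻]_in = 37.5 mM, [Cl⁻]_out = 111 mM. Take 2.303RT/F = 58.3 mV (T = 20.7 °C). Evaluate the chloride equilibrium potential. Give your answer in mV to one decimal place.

-27.5 mV

E = (58.3/z) · log₁₀([Cl⁻]_out/[Cl⁻]_in) with z = -1.
For an anion, dividing by z = -1 reverses the sign.
= (58.3/-1) · log₁₀(111/37.5) = -58.30 · log₁₀(2.96)
= -58.30 · (0.4713) = -27.48 mV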